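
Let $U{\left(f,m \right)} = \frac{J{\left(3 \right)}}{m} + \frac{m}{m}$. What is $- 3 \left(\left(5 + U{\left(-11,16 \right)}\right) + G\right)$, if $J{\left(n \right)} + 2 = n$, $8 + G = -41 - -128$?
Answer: $- \frac{4083}{16} \approx -255.19$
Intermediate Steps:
$G = 79$ ($G = -8 - -87 = -8 + \left(-41 + 128\right) = -8 + 87 = 79$)
$J{\left(n \right)} = -2 + n$
$U{\left(f,m \right)} = 1 + \frac{1}{m}$ ($U{\left(f,m \right)} = \frac{-2 + 3}{m} + \frac{m}{m} = 1 \frac{1}{m} + 1 = \frac{1}{m} + 1 = 1 + \frac{1}{m}$)
$- 3 \left(\left(5 + U{\left(-11,16 \right)}\right) + G\right) = - 3 \left(\left(5 + \frac{1 + 16}{16}\right) + 79\right) = - 3 \left(\left(5 + \frac{1}{16} \cdot 17\right) + 79\right) = - 3 \left(\left(5 + \frac{17}{16}\right) + 79\right) = - 3 \left(\frac{97}{16} + 79\right) = \left(-3\right) \frac{1361}{16} = - \frac{4083}{16}$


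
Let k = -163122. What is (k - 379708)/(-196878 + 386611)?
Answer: -542830/189733 ≈ -2.8610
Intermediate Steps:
(k - 379708)/(-196878 + 386611) = (-163122 - 379708)/(-196878 + 386611) = -542830/189733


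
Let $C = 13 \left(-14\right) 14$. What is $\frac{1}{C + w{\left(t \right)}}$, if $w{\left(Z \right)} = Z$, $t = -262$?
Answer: $- \frac{1}{2810} \approx -0.00035587$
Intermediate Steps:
$C = -2548$ ($C = \left(-182\right) 14 = -2548$)
$\frac{1}{C + w{\left(t \right)}} = \frac{1}{-2548 - 262} = \frac{1}{-2810} = - \frac{1}{2810}$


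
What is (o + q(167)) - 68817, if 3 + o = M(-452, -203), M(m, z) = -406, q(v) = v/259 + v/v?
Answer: -17929108/259 ≈ -69224.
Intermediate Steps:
q(v) = 1 + v/259 (q(v) = v*(1/259) + 1 = v/259 + 1 = 1 + v/259)
o = -409 (o = -3 - 406 = -409)
(o + q(167)) - 68817 = (-409 + (1 + (1/259)*167)) - 68817 = (-409 + (1 + 167/259)) - 68817 = (-409 + 426/259) - 68817 = -105505/259 - 68817 = -17929108/259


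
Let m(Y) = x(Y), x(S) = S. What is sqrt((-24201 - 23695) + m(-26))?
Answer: 7*I*sqrt(978) ≈ 218.91*I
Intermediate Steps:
m(Y) = Y
sqrt((-24201 - 23695) + m(-26)) = sqrt((-24201 - 23695) - 26) = sqrt(-47896 - 26) = sqrt(-47922) = 7*I*sqrt(978)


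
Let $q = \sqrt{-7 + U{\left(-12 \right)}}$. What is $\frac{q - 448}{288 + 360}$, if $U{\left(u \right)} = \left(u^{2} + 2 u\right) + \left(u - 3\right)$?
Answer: $- \frac{56}{81} + \frac{7 \sqrt{2}}{648} \approx -0.67608$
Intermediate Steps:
$U{\left(u \right)} = -3 + u^{2} + 3 u$ ($U{\left(u \right)} = \left(u^{2} + 2 u\right) + \left(-3 + u\right) = -3 + u^{2} + 3 u$)
$q = 7 \sqrt{2}$ ($q = \sqrt{-7 + \left(-3 + \left(-12\right)^{2} + 3 \left(-12\right)\right)} = \sqrt{-7 - -105} = \sqrt{-7 + 105} = \sqrt{98} = 7 \sqrt{2} \approx 9.8995$)
$\frac{q - 448}{288 + 360} = \frac{7 \sqrt{2} - 448}{288 + 360} = \frac{-448 + 7 \sqrt{2}}{648} = \left(-448 + 7 \sqrt{2}\right) \frac{1}{648} = - \frac{56}{81} + \frac{7 \sqrt{2}}{648}$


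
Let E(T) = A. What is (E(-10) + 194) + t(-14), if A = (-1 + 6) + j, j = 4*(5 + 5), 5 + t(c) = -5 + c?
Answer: 215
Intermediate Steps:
t(c) = -10 + c (t(c) = -5 + (-5 + c) = -10 + c)
j = 40 (j = 4*10 = 40)
A = 45 (A = (-1 + 6) + 40 = 5 + 40 = 45)
E(T) = 45
(E(-10) + 194) + t(-14) = (45 + 194) + (-10 - 14) = 239 - 24 = 215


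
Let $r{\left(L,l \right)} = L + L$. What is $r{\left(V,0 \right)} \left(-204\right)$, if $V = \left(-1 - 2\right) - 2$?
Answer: $2040$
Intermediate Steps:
$V = -5$ ($V = -3 - 2 = -5$)
$r{\left(L,l \right)} = 2 L$
$r{\left(V,0 \right)} \left(-204\right) = 2 \left(-5\right) \left(-204\right) = \left(-10\right) \left(-204\right) = 2040$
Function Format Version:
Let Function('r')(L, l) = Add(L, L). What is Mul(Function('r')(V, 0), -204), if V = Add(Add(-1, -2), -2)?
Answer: 2040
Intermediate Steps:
V = -5 (V = Add(-3, -2) = -5)
Function('r')(L, l) = Mul(2, L)
Mul(Function('r')(V, 0), -204) = Mul(Mul(2, -5), -204) = Mul(-10, -204) = 2040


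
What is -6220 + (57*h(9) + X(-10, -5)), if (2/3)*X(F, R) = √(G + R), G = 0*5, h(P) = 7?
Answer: -5821 + 3*I*√5/2 ≈ -5821.0 + 3.3541*I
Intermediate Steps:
G = 0
X(F, R) = 3*√R/2 (X(F, R) = 3*√(0 + R)/2 = 3*√R/2)
-6220 + (57*h(9) + X(-10, -5)) = -6220 + (57*7 + 3*√(-5)/2) = -6220 + (399 + 3*(I*√5)/2) = -6220 + (399 + 3*I*√5/2) = -5821 + 3*I*√5/2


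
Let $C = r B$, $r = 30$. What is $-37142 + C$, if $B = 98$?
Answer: $-34202$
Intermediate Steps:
$C = 2940$ ($C = 30 \cdot 98 = 2940$)
$-37142 + C = -37142 + 2940 = -34202$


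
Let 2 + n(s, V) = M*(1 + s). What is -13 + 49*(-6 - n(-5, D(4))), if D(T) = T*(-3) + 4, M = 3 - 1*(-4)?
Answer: 1163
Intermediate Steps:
M = 7 (M = 3 + 4 = 7)
D(T) = 4 - 3*T (D(T) = -3*T + 4 = 4 - 3*T)
n(s, V) = 5 + 7*s (n(s, V) = -2 + 7*(1 + s) = -2 + (7 + 7*s) = 5 + 7*s)
-13 + 49*(-6 - n(-5, D(4))) = -13 + 49*(-6 - (5 + 7*(-5))) = -13 + 49*(-6 - (5 - 35)) = -13 + 49*(-6 - 1*(-30)) = -13 + 49*(-6 + 30) = -13 + 49*24 = -13 + 1176 = 1163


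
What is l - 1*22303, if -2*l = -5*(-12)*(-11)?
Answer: -21973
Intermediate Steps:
l = 330 (l = -(-5*(-12))*(-11)/2 = -30*(-11) = -½*(-660) = 330)
l - 1*22303 = 330 - 1*22303 = 330 - 22303 = -21973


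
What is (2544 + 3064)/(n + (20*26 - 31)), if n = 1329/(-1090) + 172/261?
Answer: 1595419920/138956221 ≈ 11.481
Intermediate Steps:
n = -159389/284490 (n = 1329*(-1/1090) + 172*(1/261) = -1329/1090 + 172/261 = -159389/284490 ≈ -0.56026)
(2544 + 3064)/(n + (20*26 - 31)) = (2544 + 3064)/(-159389/284490 + (20*26 - 31)) = 5608/(-159389/284490 + (520 - 31)) = 5608/(-159389/284490 + 489) = 5608/(138956221/284490) = 5608*(284490/138956221) = 1595419920/138956221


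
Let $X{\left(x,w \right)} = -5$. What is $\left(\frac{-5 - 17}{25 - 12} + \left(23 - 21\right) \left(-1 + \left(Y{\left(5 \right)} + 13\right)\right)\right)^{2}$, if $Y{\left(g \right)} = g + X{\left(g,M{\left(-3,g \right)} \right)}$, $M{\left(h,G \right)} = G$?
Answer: $\frac{84100}{169} \approx 497.63$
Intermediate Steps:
$Y{\left(g \right)} = -5 + g$ ($Y{\left(g \right)} = g - 5 = -5 + g$)
$\left(\frac{-5 - 17}{25 - 12} + \left(23 - 21\right) \left(-1 + \left(Y{\left(5 \right)} + 13\right)\right)\right)^{2} = \left(\frac{-5 - 17}{25 - 12} + \left(23 - 21\right) \left(-1 + \left(\left(-5 + 5\right) + 13\right)\right)\right)^{2} = \left(- \frac{22}{13} + 2 \left(-1 + \left(0 + 13\right)\right)\right)^{2} = \left(\left(-22\right) \frac{1}{13} + 2 \left(-1 + 13\right)\right)^{2} = \left(- \frac{22}{13} + 2 \cdot 12\right)^{2} = \left(- \frac{22}{13} + 24\right)^{2} = \left(\frac{290}{13}\right)^{2} = \frac{84100}{169}$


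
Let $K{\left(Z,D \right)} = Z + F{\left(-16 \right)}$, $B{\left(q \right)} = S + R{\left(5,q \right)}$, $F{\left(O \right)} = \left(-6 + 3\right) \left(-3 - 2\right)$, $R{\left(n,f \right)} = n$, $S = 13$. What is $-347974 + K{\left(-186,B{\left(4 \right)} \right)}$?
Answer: $-348145$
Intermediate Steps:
$F{\left(O \right)} = 15$ ($F{\left(O \right)} = \left(-3\right) \left(-5\right) = 15$)
$B{\left(q \right)} = 18$ ($B{\left(q \right)} = 13 + 5 = 18$)
$K{\left(Z,D \right)} = 15 + Z$ ($K{\left(Z,D \right)} = Z + 15 = 15 + Z$)
$-347974 + K{\left(-186,B{\left(4 \right)} \right)} = -347974 + \left(15 - 186\right) = -347974 - 171 = -348145$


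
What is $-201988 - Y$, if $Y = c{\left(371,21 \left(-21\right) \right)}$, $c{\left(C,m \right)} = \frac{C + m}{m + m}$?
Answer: $- \frac{12725249}{63} \approx -2.0199 \cdot 10^{5}$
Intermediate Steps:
$c{\left(C,m \right)} = \frac{C + m}{2 m}$
$Y = \frac{5}{63}$ ($Y = \frac{371 + 21 \left(-21\right)}{2 \cdot 21 \left(-21\right)} = \frac{371 - 441}{2 \left(-441\right)} = \frac{1}{2} \left(- \frac{1}{441}\right) \left(-70\right) = \frac{5}{63} \approx 0.079365$)
$-201988 - Y = -201988 - \frac{5}{63} = - \frac{12725249}{63}$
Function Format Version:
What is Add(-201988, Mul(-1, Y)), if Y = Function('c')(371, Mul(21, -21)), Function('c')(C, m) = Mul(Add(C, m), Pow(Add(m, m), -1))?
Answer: Rational(-12725249, 63) ≈ -2.0199e+5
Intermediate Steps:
Function('c')(C, m) = Mul(Rational(1, 2), Pow(m, -1), Add(C, m)) (Function('c')(C, m) = Mul(Add(C, m), Pow(Mul(2, m), -1)) = Mul(Add(C, m), Mul(Rational(1, 2), Pow(m, -1))) = Mul(Rational(1, 2), Pow(m, -1), Add(C, m)))
Y = Rational(5, 63) (Y = Mul(Rational(1, 2), Pow(Mul(21, -21), -1), Add(371, Mul(21, -21))) = Mul(Rational(1, 2), Pow(-441, -1), Add(371, -441)) = Mul(Rational(1, 2), Rational(-1, 441), -70) = Rational(5, 63) ≈ 0.079365)
Add(-201988, Mul(-1, Y)) = Add(-201988, Mul(-1, Rational(5, 63))) = Add(-201988, Rational(-5, 63)) = Rational(-12725249, 63)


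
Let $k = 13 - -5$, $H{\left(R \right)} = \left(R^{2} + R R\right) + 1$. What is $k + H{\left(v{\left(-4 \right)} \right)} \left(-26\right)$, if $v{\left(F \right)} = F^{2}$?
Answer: $-13320$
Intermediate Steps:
$H{\left(R \right)} = 1 + 2 R^{2}$ ($H{\left(R \right)} = \left(R^{2} + R^{2}\right) + 1 = 2 R^{2} + 1 = 1 + 2 R^{2}$)
$k = 18$ ($k = 13 + 5 = 18$)
$k + H{\left(v{\left(-4 \right)} \right)} \left(-26\right) = 18 + \left(1 + 2 \left(\left(-4\right)^{2}\right)^{2}\right) \left(-26\right) = 18 + \left(1 + 2 \cdot 16^{2}\right) \left(-26\right) = 18 + \left(1 + 2 \cdot 256\right) \left(-26\right) = 18 + \left(1 + 512\right) \left(-26\right) = 18 + 513 \left(-26\right) = 18 - 13338 = -13320$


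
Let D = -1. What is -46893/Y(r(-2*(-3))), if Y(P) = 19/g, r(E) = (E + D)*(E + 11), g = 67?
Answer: -3141831/19 ≈ -1.6536e+5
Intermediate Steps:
r(E) = (-1 + E)*(11 + E) (r(E) = (E - 1)*(E + 11) = (-1 + E)*(11 + E))
Y(P) = 19/67
-46893/Y(r(-2*(-3))) = -46893/19/67 = -46893*67/19 = -3141831/19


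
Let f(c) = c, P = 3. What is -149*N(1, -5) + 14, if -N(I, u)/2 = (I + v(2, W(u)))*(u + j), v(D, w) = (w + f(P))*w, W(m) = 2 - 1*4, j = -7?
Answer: 3590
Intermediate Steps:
W(m) = -2 (W(m) = 2 - 4 = -2)
v(D, w) = w*(3 + w) (v(D, w) = (w + 3)*w = (3 + w)*w = w*(3 + w))
N(I, u) = -2*(-7 + u)*(-2 + I) (N(I, u) = -2*(I - 2*(3 - 2))*(u - 7) = -2*(I - 2*1)*(-7 + u) = -2*(I - 2)*(-7 + u) = -2*(-2 + I)*(-7 + u) = -2*(-7 + u)*(-2 + I))
-149*N(1, -5) + 14 = -149*(-28 + 4*(-5) + 14*1 - 2*1*(-5)) + 14 = -149*(-28 - 20 + 14 + 10) + 14 = -149*(-24) + 14 = 3576 + 14 = 3590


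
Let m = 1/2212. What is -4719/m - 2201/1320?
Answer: -13778727161/1320 ≈ -1.0438e+7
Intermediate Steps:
m = 1/2212 ≈ 0.00045208
-4719/m - 2201/1320 = -4719/1/2212 - 2201/1320 = -4719*2212 - 2201*1/1320 = -10438428 - 2201/1320 = -13778727161/1320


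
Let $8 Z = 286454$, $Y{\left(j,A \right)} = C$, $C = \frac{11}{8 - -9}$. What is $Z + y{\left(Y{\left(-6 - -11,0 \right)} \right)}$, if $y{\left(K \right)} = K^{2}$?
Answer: $\frac{41393087}{1156} \approx 35807.0$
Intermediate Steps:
$C = \frac{11}{17}$ ($C = \frac{11}{8 + 9} = \frac{11}{17} \approx 0.64706$)
$Y{\left(j,A \right)} = \frac{11}{17}$
$Z = \frac{143227}{4}$ ($Z = \frac{1}{8} \cdot 286454 = \frac{143227}{4} \approx 35807.0$)
$Z + y{\left(Y{\left(-6 - -11,0 \right)} \right)} = \frac{143227}{4} + \left(\frac{11}{17}\right)^{2} = \frac{143227}{4} + \frac{121}{289} = \frac{41393087}{1156}$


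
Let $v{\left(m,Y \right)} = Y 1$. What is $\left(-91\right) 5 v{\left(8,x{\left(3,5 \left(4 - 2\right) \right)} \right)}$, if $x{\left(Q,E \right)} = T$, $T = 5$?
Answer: $-2275$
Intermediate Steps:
$x{\left(Q,E \right)} = 5$
$v{\left(m,Y \right)} = Y$
$\left(-91\right) 5 v{\left(8,x{\left(3,5 \left(4 - 2\right) \right)} \right)} = \left(-91\right) 5 \cdot 5 = \left(-455\right) 5 = -2275$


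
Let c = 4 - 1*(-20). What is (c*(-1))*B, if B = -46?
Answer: 1104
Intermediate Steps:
c = 24 (c = 4 + 20 = 24)
(c*(-1))*B = (24*(-1))*(-46) = -24*(-46) = 1104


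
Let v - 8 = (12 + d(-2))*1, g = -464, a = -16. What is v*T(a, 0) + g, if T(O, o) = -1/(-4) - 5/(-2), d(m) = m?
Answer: -829/2 ≈ -414.50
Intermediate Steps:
T(O, o) = 11/4 (T(O, o) = -1*(-¼) - 5*(-½) = ¼ + 5/2 = 11/4)
v = 18 (v = 8 + (12 - 2)*1 = 8 + 10*1 = 8 + 10 = 18)
v*T(a, 0) + g = 18*(11/4) - 464 = 99/2 - 464 = -829/2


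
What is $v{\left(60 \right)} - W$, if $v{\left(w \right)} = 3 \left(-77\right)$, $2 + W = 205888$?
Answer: $-206117$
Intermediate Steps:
$W = 205886$ ($W = -2 + 205888 = 205886$)
$v{\left(w \right)} = -231$
$v{\left(60 \right)} - W = -231 - 205886 = -206117$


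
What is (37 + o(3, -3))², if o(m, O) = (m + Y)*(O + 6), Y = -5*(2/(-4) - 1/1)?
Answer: 18769/4 ≈ 4692.3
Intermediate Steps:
Y = 15/2 (Y = -5*(2*(-¼) - 1*1) = -5*(-½ - 1) = -5*(-3/2) = 15/2 ≈ 7.5000)
o(m, O) = (6 + O)*(15/2 + m) (o(m, O) = (m + 15/2)*(O + 6) = (15/2 + m)*(6 + O) = (6 + O)*(15/2 + m))
(37 + o(3, -3))² = (37 + (45 + 6*3 + (15/2)*(-3) - 3*3))² = (37 + (45 + 18 - 45/2 - 9))² = (37 + 63/2)² = (137/2)² = 18769/4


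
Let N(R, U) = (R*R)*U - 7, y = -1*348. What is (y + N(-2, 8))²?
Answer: 104329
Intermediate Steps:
y = -348
N(R, U) = -7 + U*R² (N(R, U) = R²*U - 7 = U*R² - 7 = -7 + U*R²)
(y + N(-2, 8))² = (-348 + (-7 + 8*(-2)²))² = (-348 + (-7 + 8*4))² = (-348 + (-7 + 32))² = (-348 + 25)² = (-323)² = 104329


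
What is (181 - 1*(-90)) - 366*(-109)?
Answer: 40165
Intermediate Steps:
(181 - 1*(-90)) - 366*(-109) = (181 + 90) + 39894 = 271 + 39894 = 40165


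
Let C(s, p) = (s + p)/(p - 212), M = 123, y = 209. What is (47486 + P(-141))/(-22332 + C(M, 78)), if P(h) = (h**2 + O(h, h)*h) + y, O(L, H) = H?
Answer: -174914/44667 ≈ -3.9160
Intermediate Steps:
P(h) = 209 + 2*h**2 (P(h) = (h**2 + h*h) + 209 = (h**2 + h**2) + 209 = 2*h**2 + 209 = 209 + 2*h**2)
C(s, p) = (p + s)/(-212 + p)
(47486 + P(-141))/(-22332 + C(M, 78)) = (47486 + (209 + 2*(-141)**2))/(-22332 + (78 + 123)/(-212 + 78)) = (47486 + (209 + 2*19881))/(-22332 + 201/(-134)) = (47486 + (209 + 39762))/(-22332 - 1/134*201) = (47486 + 39971)/(-22332 - 3/2) = 87457/(-44667/2) = 87457*(-2/44667) = -174914/44667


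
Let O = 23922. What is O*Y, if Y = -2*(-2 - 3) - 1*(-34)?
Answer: 1052568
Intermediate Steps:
Y = 44 (Y = -2*(-5) + 34 = 10 + 34 = 44)
O*Y = 23922*44 = 1052568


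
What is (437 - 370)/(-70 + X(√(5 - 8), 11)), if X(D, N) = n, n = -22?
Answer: -67/92 ≈ -0.72826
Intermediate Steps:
X(D, N) = -22
(437 - 370)/(-70 + X(√(5 - 8), 11)) = (437 - 370)/(-70 - 22) = 67/(-92) = 67*(-1/92) = -67/92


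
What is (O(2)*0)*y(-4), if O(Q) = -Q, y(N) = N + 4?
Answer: 0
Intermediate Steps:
y(N) = 4 + N
(O(2)*0)*y(-4) = (-1*2*0)*(4 - 4) = -2*0*0 = 0*0 = 0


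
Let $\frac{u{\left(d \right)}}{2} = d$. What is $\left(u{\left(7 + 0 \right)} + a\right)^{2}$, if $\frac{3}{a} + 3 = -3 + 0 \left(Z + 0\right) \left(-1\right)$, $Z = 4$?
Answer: $\frac{729}{4} \approx 182.25$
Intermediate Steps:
$u{\left(d \right)} = 2 d$
$a = - \frac{1}{2}$ ($a = \frac{3}{-3 - \left(3 - 0 \left(4 + 0\right) \left(-1\right)\right)} = \frac{3}{-3 - \left(3 - 0 \cdot 4 \left(-1\right)\right)} = \frac{3}{-3 + \left(-3 + 0 \left(-1\right)\right)} = \frac{3}{-3 + \left(-3 + 0\right)} = \frac{3}{-3 - 3} = \frac{3}{-6} = 3 \left(- \frac{1}{6}\right) = - \frac{1}{2} \approx -0.5$)
$\left(u{\left(7 + 0 \right)} + a\right)^{2} = \left(2 \left(7 + 0\right) - \frac{1}{2}\right)^{2} = \left(2 \cdot 7 - \frac{1}{2}\right)^{2} = \left(14 - \frac{1}{2}\right)^{2} = \left(\frac{27}{2}\right)^{2} = \frac{729}{4}$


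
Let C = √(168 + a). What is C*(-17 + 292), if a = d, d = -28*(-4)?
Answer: 550*√70 ≈ 4601.6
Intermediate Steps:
d = 112
a = 112
C = 2*√70 (C = √(168 + 112) = √280 = 2*√70 ≈ 16.733)
C*(-17 + 292) = (2*√70)*(-17 + 292) = (2*√70)*275 = 550*√70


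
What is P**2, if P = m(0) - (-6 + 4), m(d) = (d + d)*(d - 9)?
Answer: 4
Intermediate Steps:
m(d) = 2*d*(-9 + d) (m(d) = (2*d)*(-9 + d) = 2*d*(-9 + d))
P = 2 (P = 2*0*(-9 + 0) - (-6 + 4) = 2*0*(-9) - (-2) = 0 - 1*(-2) = 0 + 2 = 2)
P**2 = 2**2 = 4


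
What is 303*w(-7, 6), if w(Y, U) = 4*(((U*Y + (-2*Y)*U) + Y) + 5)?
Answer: 48480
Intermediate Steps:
w(Y, U) = 20 + 4*Y - 4*U*Y (w(Y, U) = 4*(((U*Y - 2*U*Y) + Y) + 5) = 4*((-U*Y + Y) + 5) = 4*((Y - U*Y) + 5) = 4*(5 + Y - U*Y) = 20 + 4*Y - 4*U*Y)
303*w(-7, 6) = 303*(20 + 4*(-7) - 4*6*(-7)) = 303*(20 - 28 + 168) = 303*160 = 48480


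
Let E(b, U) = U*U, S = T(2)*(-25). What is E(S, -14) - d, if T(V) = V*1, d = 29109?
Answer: -28913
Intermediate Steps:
T(V) = V
S = -50 (S = 2*(-25) = -50)
E(b, U) = U²
E(S, -14) - d = (-14)² - 1*29109 = 196 - 29109 = -28913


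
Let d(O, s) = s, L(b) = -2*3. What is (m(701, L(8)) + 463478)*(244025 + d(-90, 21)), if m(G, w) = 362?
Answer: 113198296640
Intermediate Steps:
L(b) = -6
(m(701, L(8)) + 463478)*(244025 + d(-90, 21)) = (362 + 463478)*(244025 + 21) = 463840*244046 = 113198296640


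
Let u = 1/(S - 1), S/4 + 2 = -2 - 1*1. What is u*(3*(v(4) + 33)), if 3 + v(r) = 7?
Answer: -37/7 ≈ -5.2857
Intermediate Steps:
v(r) = 4 (v(r) = -3 + 7 = 4)
S = -20 (S = -8 + 4*(-2 - 1*1) = -8 + 4*(-2 - 1) = -8 + 4*(-3) = -8 - 12 = -20)
u = -1/21 (u = 1/(-20 - 1) = 1/(-21) = -1/21 ≈ -0.047619)
u*(3*(v(4) + 33)) = -(4 + 33)/7 = -37/7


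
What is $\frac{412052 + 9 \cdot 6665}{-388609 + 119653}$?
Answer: $- \frac{15227}{8676} \approx -1.7551$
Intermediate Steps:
$\frac{412052 + 9 \cdot 6665}{-388609 + 119653} = \frac{412052 + 59985}{-268956} = 472037 \left(- \frac{1}{268956}\right) = - \frac{15227}{8676}$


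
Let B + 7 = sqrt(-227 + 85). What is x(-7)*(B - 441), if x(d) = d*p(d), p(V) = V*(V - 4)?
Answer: 241472 - 539*I*sqrt(142) ≈ 2.4147e+5 - 6422.9*I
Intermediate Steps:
B = -7 + I*sqrt(142) (B = -7 + sqrt(-227 + 85) = -7 + sqrt(-142) = -7 + I*sqrt(142) ≈ -7.0 + 11.916*I)
p(V) = V*(-4 + V)
x(d) = d**2*(-4 + d) (x(d) = d*(d*(-4 + d)) = d**2*(-4 + d))
x(-7)*(B - 441) = ((-7)**2*(-4 - 7))*((-7 + I*sqrt(142)) - 441) = (49*(-11))*(-448 + I*sqrt(142)) = -539*(-448 + I*sqrt(142)) = 241472 - 539*I*sqrt(142)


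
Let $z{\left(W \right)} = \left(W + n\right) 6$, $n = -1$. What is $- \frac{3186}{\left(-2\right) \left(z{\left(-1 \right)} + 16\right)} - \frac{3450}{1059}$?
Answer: $\frac{557729}{1412} \approx 394.99$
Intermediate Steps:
$z{\left(W \right)} = -6 + 6 W$ ($z{\left(W \right)} = \left(W - 1\right) 6 = \left(-1 + W\right) 6 = -6 + 6 W$)
$- \frac{3186}{\left(-2\right) \left(z{\left(-1 \right)} + 16\right)} - \frac{3450}{1059} = - \frac{3186}{\left(-2\right) \left(\left(-6 + 6 \left(-1\right)\right) + 16\right)} - \frac{3450}{1059} = - \frac{3186}{\left(-2\right) \left(\left(-6 - 6\right) + 16\right)} - \frac{1150}{353} = - \frac{3186}{\left(-2\right) \left(-12 + 16\right)} - \frac{1150}{353} = - \frac{3186}{\left(-2\right) 4} - \frac{1150}{353} = - \frac{3186}{-8} - \frac{1150}{353} = \left(-3186\right) \left(- \frac{1}{8}\right) - \frac{1150}{353} = \frac{1593}{4} - \frac{1150}{353} = \frac{557729}{1412}$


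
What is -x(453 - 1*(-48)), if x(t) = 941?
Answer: -941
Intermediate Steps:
-x(453 - 1*(-48)) = -1*941 = -941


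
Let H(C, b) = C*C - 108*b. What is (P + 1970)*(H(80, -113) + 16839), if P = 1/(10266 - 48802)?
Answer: 2690687917117/38536 ≈ 6.9823e+7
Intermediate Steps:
P = -1/38536 (P = 1/(-38536) = -1/38536 ≈ -2.5950e-5)
H(C, b) = C² - 108*b
(P + 1970)*(H(80, -113) + 16839) = (-1/38536 + 1970)*((80² - 108*(-113)) + 16839) = 75915919*((6400 + 12204) + 16839)/38536 = 75915919*(18604 + 16839)/38536 = (75915919/38536)*35443 = 2690687917117/38536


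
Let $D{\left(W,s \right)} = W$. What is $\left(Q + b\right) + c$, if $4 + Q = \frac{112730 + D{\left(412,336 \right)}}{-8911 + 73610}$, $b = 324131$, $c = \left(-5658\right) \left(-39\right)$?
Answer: $\frac{35247416653}{64699} \approx 5.4479 \cdot 10^{5}$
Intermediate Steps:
$c = 220662$
$Q = - \frac{145654}{64699}$ ($Q = -4 + \frac{112730 + 412}{-8911 + 73610} = -4 + \frac{113142}{64699} = - \frac{145654}{64699} \approx -2.2513$)
$\left(Q + b\right) + c = \left(- \frac{145654}{64699} + 324131\right) + 220662 = \frac{20970805915}{64699} + 220662 = \frac{35247416653}{64699}$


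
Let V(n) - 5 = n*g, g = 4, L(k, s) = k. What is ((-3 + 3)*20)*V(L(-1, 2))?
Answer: 0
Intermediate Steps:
V(n) = 5 + 4*n (V(n) = 5 + n*4 = 5 + 4*n)
((-3 + 3)*20)*V(L(-1, 2)) = ((-3 + 3)*20)*(5 + 4*(-1)) = (0*20)*(5 - 4) = 0*1 = 0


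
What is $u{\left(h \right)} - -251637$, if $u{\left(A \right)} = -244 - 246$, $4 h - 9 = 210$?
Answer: $251147$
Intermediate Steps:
$h = \frac{219}{4}$ ($h = \frac{9}{4} + \frac{1}{4} \cdot 210 = \frac{9}{4} + \frac{105}{2} = \frac{219}{4} \approx 54.75$)
$u{\left(A \right)} = -490$
$u{\left(h \right)} - -251637 = -490 - -251637 = -490 + 251637 = 251147$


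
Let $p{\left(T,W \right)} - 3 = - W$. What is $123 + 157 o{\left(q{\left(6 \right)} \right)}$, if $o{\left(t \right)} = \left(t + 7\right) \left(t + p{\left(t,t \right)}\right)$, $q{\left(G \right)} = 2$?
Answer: $4362$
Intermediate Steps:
$p{\left(T,W \right)} = 3 - W$
$o{\left(t \right)} = 21 + 3 t$ ($o{\left(t \right)} = \left(t + 7\right) \left(t - \left(-3 + t\right)\right) = \left(7 + t\right) 3 = 21 + 3 t$)
$123 + 157 o{\left(q{\left(6 \right)} \right)} = 123 + 157 \left(21 + 3 \cdot 2\right) = 123 + 157 \left(21 + 6\right) = 123 + 157 \cdot 27 = 123 + 4239 = 4362$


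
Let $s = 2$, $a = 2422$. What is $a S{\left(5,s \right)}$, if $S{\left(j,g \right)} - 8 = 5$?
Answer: $31486$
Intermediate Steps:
$S{\left(j,g \right)} = 13$ ($S{\left(j,g \right)} = 8 + 5 = 13$)
$a S{\left(5,s \right)} = 2422 \cdot 13 = 31486$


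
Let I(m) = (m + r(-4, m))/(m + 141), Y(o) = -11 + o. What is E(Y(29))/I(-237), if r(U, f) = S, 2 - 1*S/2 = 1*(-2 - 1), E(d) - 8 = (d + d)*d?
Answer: 62976/227 ≈ 277.43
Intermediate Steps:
E(d) = 8 + 2*d**2 (E(d) = 8 + (d + d)*d = 8 + (2*d)*d = 8 + 2*d**2)
S = 10 (S = 4 - 2*(-2 - 1) = 4 - 2*(-3) = 4 + 6 = 10)
r(U, f) = 10
I(m) = (10 + m)/(141 + m) (I(m) = (m + 10)/(m + 141) = (10 + m)/(141 + m))
E(Y(29))/I(-237) = (8 + 2*(-11 + 29)**2)/(((10 - 237)/(141 - 237))) = (8 + 2*18**2)/((-227/(-96))) = (8 + 2*324)/((-1/96*(-227))) = (8 + 648)/(227/96) = 656*(96/227) = 62976/227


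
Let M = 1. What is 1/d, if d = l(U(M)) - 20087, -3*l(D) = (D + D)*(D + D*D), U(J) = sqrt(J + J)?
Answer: -180795/3631870193 + 12*sqrt(2)/3631870193 ≈ -4.9775e-5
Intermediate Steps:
U(J) = sqrt(2)*sqrt(J) (U(J) = sqrt(2*J) = sqrt(2)*sqrt(J))
l(D) = -2*D*(D + D**2)/3 (l(D) = -(D + D)*(D + D*D)/3 = -2*D*(D + D**2)/3)
d = -60265/3 - 4*sqrt(2)/3 (d = 2*(sqrt(2)*sqrt(1))**2*(-1 - sqrt(2)*sqrt(1))/3 - 20087 = 2*(sqrt(2)*1)**2*(-1 - sqrt(2))/3 - 20087 = 2*(sqrt(2))**2*(-1 - sqrt(2))/3 - 20087 = (2/3)*2*(-1 - sqrt(2)) - 20087 = (-4/3 - 4*sqrt(2)/3) - 20087 = -60265/3 - 4*sqrt(2)/3 ≈ -20090.)
1/d = 1/(-60265/3 - 4*sqrt(2)/3)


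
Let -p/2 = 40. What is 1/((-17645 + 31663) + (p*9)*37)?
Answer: -1/12622 ≈ -7.9227e-5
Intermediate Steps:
p = -80 (p = -2*40 = -80)
1/((-17645 + 31663) + (p*9)*37) = 1/((-17645 + 31663) - 80*9*37) = 1/(14018 - 720*37) = 1/(14018 - 26640) = 1/(-12622) = -1/12622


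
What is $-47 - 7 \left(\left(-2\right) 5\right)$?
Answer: $23$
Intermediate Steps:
$-47 - 7 \left(\left(-2\right) 5\right) = -47 - -70 = -47 + 70 = 23$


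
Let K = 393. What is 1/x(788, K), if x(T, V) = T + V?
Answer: 1/1181 ≈ 0.00084674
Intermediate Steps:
1/x(788, K) = 1/(788 + 393) = 1/1181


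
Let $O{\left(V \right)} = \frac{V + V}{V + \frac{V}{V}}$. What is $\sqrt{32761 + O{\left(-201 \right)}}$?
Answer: $\frac{\sqrt{3276301}}{10} \approx 181.01$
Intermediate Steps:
$O{\left(V \right)} = \frac{2 V}{1 + V}$ ($O{\left(V \right)} = \frac{2 V}{V + 1} = \frac{2 V}{1 + V}$)
$\sqrt{32761 + O{\left(-201 \right)}} = \sqrt{32761 + 2 \left(-201\right) \frac{1}{1 - 201}} = \sqrt{32761 + 2 \left(-201\right) \frac{1}{-200}} = \sqrt{32761 + 2 \left(-201\right) \left(- \frac{1}{200}\right)} = \sqrt{32761 + \frac{201}{100}} = \sqrt{\frac{3276301}{100}} = \frac{\sqrt{3276301}}{10}$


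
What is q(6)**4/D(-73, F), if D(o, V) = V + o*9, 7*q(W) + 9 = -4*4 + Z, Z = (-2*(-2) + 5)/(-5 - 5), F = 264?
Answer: -1874161/3930000 ≈ -0.47689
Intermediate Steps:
Z = -9/10 (Z = (4 + 5)/(-10) = 9*(-1/10) = -9/10 ≈ -0.90000)
q(W) = -37/10 (q(W) = -9/7 + (-4*4 - 9/10)/7 = -9/7 + (-16 - 9/10)/7 = -9/7 + (1/7)*(-169/10) = -9/7 - 169/70 = -37/10)
D(o, V) = V + 9*o
q(6)**4/D(-73, F) = (-37/10)**4/(264 + 9*(-73)) = 1874161/(10000*(264 - 657)) = (1874161/10000)/(-393) = (1874161/10000)*(-1/393) = -1874161/3930000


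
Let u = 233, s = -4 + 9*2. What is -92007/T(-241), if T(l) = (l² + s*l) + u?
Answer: -92007/54940 ≈ -1.6747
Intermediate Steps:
s = 14 (s = -4 + 18 = 14)
T(l) = 233 + l² + 14*l (T(l) = (l² + 14*l) + 233 = 233 + l² + 14*l)
-92007/T(-241) = -92007/(233 + (-241)² + 14*(-241)) = -92007/(233 + 58081 - 3374) = -92007/54940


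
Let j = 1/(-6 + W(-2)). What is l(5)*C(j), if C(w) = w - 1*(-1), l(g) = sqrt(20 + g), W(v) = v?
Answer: 35/8 ≈ 4.3750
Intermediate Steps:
j = -1/8 (j = 1/(-6 - 2) = 1/(-8) = -1/8 ≈ -0.12500)
C(w) = 1 + w (C(w) = w + 1 = 1 + w)
l(5)*C(j) = sqrt(20 + 5)*(1 - 1/8) = sqrt(25)*(7/8) = 5*(7/8) = 35/8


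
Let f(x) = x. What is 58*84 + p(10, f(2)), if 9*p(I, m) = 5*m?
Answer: 43858/9 ≈ 4873.1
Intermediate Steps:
p(I, m) = 5*m/9 (p(I, m) = (5*m)/9 = 5*m/9)
58*84 + p(10, f(2)) = 58*84 + (5/9)*2 = 4872 + 10/9 = 43858/9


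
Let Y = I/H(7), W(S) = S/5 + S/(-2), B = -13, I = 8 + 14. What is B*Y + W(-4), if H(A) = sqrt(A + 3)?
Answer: 6/5 - 143*sqrt(10)/5 ≈ -89.241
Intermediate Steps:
I = 22
W(S) = -3*S/10 (W(S) = S*(1/5) + S*(-1/2) = S/5 - S/2 = -3*S/10)
H(A) = sqrt(3 + A)
Y = 11*sqrt(10)/5 (Y = 22/(sqrt(3 + 7)) = 22/(sqrt(10)) = 22*(sqrt(10)/10) = 11*sqrt(10)/5 ≈ 6.9570)
B*Y + W(-4) = -143*sqrt(10)/5 - 3/10*(-4) = -143*sqrt(10)/5 + 6/5 = 6/5 - 143*sqrt(10)/5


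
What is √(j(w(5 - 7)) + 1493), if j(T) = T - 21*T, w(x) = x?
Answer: √1533 ≈ 39.154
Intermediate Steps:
j(T) = -20*T
√(j(w(5 - 7)) + 1493) = √(-20*(5 - 7) + 1493) = √(-20*(-2) + 1493) = √(40 + 1493) = √1533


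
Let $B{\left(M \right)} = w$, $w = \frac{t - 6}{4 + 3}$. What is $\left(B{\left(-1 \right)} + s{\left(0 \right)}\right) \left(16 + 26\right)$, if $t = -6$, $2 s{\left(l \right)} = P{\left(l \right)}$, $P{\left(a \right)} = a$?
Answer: $-72$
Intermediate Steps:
$s{\left(l \right)} = \frac{l}{2}$
$w = - \frac{12}{7}$ ($w = \frac{-6 - 6}{4 + 3} = - \frac{12}{7} \approx -1.7143$)
$B{\left(M \right)} = - \frac{12}{7}$
$\left(B{\left(-1 \right)} + s{\left(0 \right)}\right) \left(16 + 26\right) = \left(- \frac{12}{7} + \frac{1}{2} \cdot 0\right) \left(16 + 26\right) = \left(- \frac{12}{7} + 0\right) 42 = \left(- \frac{12}{7}\right) 42 = -72$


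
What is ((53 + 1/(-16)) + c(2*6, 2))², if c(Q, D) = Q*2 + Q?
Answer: 2024929/256 ≈ 7909.9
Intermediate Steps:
c(Q, D) = 3*Q (c(Q, D) = 2*Q + Q = 3*Q)
((53 + 1/(-16)) + c(2*6, 2))² = ((53 + 1/(-16)) + 3*(2*6))² = ((53 - 1/16) + 3*12)² = (847/16 + 36)² = (1423/16)² = 2024929/256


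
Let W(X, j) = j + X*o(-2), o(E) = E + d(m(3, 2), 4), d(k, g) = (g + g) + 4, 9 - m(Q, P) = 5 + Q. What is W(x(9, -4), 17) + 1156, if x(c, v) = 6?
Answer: 1233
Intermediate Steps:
m(Q, P) = 4 - Q (m(Q, P) = 9 - (5 + Q) = 9 + (-5 - Q) = 4 - Q)
d(k, g) = 4 + 2*g (d(k, g) = 2*g + 4 = 4 + 2*g)
o(E) = 12 + E (o(E) = E + (4 + 2*4) = E + (4 + 8) = E + 12 = 12 + E)
W(X, j) = j + 10*X (W(X, j) = j + X*(12 - 2) = j + X*10 = j + 10*X)
W(x(9, -4), 17) + 1156 = (17 + 10*6) + 1156 = (17 + 60) + 1156 = 77 + 1156 = 1233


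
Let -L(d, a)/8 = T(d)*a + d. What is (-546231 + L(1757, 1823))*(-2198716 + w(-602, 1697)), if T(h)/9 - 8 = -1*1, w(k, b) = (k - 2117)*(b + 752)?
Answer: 13101011759213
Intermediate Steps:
w(k, b) = (-2117 + k)*(752 + b)
T(h) = 63 (T(h) = 72 + 9*(-1*1) = 72 + 9*(-1) = 72 - 9 = 63)
L(d, a) = -504*a - 8*d (L(d, a) = -8*(63*a + d) = -8*(d + 63*a) = -504*a - 8*d)
(-546231 + L(1757, 1823))*(-2198716 + w(-602, 1697)) = (-546231 + (-504*1823 - 8*1757))*(-2198716 + (-1591984 - 2117*1697 + 752*(-602) + 1697*(-602))) = (-546231 + (-918792 - 14056))*(-2198716 + (-1591984 - 3592549 - 452704 - 1021594)) = (-546231 - 932848)*(-2198716 - 6658831) = -1479079*(-8857547) = 13101011759213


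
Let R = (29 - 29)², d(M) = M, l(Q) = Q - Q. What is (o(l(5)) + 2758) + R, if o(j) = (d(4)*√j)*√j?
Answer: 2758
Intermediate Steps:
l(Q) = 0
R = 0 (R = 0² = 0)
o(j) = 4*j (o(j) = (4*√j)*√j = 4*j)
(o(l(5)) + 2758) + R = (4*0 + 2758) + 0 = (0 + 2758) + 0 = 2758 + 0 = 2758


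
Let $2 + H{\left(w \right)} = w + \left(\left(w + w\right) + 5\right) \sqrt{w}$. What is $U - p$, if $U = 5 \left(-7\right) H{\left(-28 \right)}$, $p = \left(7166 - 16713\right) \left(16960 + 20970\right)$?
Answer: $362118760 + 3570 i \sqrt{7} \approx 3.6212 \cdot 10^{8} + 9445.3 i$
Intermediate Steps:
$p = -362117710$ ($p = \left(-9547\right) 37930 = -362117710$)
$H{\left(w \right)} = -2 + w + \sqrt{w} \left(5 + 2 w\right)$ ($H{\left(w \right)} = -2 + \left(w + \left(\left(w + w\right) + 5\right) \sqrt{w}\right) = -2 + \left(w + \left(2 w + 5\right) \sqrt{w}\right) = -2 + \left(w + \left(5 + 2 w\right) \sqrt{w}\right) = -2 + \left(w + \sqrt{w} \left(5 + 2 w\right)\right) = -2 + w + \sqrt{w} \left(5 + 2 w\right)$)
$U = 1050 + 3570 i \sqrt{7}$ ($U = 5 \left(-7\right) \left(-2 - 28 + 2 \left(-28\right)^{\frac{3}{2}} + 5 \sqrt{-28}\right) = - 35 \left(-2 - 28 + 2 \left(- 56 i \sqrt{7}\right) + 5 \cdot 2 i \sqrt{7}\right) = - 35 \left(-2 - 28 - 112 i \sqrt{7} + 10 i \sqrt{7}\right) = - 35 \left(-30 - 102 i \sqrt{7}\right) = 1050 + 3570 i \sqrt{7} \approx 1050.0 + 9445.3 i$)
$U - p = \left(1050 + 3570 i \sqrt{7}\right) - -362117710 = \left(1050 + 3570 i \sqrt{7}\right) + 362117710 = 362118760 + 3570 i \sqrt{7}$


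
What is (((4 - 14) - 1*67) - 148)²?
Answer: 50625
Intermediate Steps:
(((4 - 14) - 1*67) - 148)² = ((-10 - 67) - 148)² = (-77 - 148)² = (-225)² = 50625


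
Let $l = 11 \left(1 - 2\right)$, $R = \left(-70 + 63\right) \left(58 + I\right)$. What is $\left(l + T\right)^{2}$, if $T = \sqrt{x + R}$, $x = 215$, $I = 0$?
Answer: $\left(11 - i \sqrt{191}\right)^{2} \approx -70.0 - 304.05 i$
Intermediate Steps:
$R = -406$ ($R = \left(-70 + 63\right) \left(58 + 0\right) = \left(-7\right) 58 = -406$)
$T = i \sqrt{191}$ ($T = \sqrt{215 - 406} = \sqrt{-191} = i \sqrt{191} \approx 13.82 i$)
$l = -11$ ($l = 11 \left(-1\right) = -11$)
$\left(l + T\right)^{2} = \left(-11 + i \sqrt{191}\right)^{2}$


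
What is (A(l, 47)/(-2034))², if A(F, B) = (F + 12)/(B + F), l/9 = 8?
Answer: 4/33212169 ≈ 1.2044e-7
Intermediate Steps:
l = 72 (l = 9*8 = 72)
A(F, B) = (12 + F)/(B + F)
(A(l, 47)/(-2034))² = (((12 + 72)/(47 + 72))/(-2034))² = ((84/119)*(-1/2034))² = (((1/119)*84)*(-1/2034))² = ((12/17)*(-1/2034))² = (-2/5763)² = 4/33212169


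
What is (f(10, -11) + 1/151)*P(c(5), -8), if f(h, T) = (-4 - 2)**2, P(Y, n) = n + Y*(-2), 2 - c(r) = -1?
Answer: -76118/151 ≈ -504.09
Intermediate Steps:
c(r) = 3 (c(r) = 2 - 1*(-1) = 2 + 1 = 3)
P(Y, n) = n - 2*Y
f(h, T) = 36 (f(h, T) = (-6)**2 = 36)
(f(10, -11) + 1/151)*P(c(5), -8) = (36 + 1/151)*(-8 - 2*3) = (36 + 1/151)*(-8 - 6) = (5437/151)*(-14) = -76118/151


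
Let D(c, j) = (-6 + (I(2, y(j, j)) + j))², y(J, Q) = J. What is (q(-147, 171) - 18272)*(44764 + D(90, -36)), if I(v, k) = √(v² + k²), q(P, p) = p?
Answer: -865734628 + 15204840*√13 ≈ -8.1091e+8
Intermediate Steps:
I(v, k) = √(k² + v²)
D(c, j) = (-6 + j + √(4 + j²))² (D(c, j) = (-6 + (√(j² + 2²) + j))² = (-6 + (√(j² + 4) + j))² = (-6 + (√(4 + j²) + j))² = (-6 + (j + √(4 + j²)))² = (-6 + j + √(4 + j²))²)
(q(-147, 171) - 18272)*(44764 + D(90, -36)) = (171 - 18272)*(44764 + (-6 - 36 + √(4 + (-36)²))²) = -18101*(44764 + (-6 - 36 + √(4 + 1296))²) = -18101*(44764 + (-6 - 36 + √1300)²) = -18101*(44764 + (-6 - 36 + 10*√13)²) = -18101*(44764 + (-42 + 10*√13)²) = -810273164 - 18101*(-42 + 10*√13)²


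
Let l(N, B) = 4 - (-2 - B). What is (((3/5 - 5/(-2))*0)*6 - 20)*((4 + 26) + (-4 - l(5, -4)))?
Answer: -480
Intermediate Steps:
l(N, B) = 6 + B (l(N, B) = 4 + (2 + B) = 6 + B)
(((3/5 - 5/(-2))*0)*6 - 20)*((4 + 26) + (-4 - l(5, -4))) = (((3/5 - 5/(-2))*0)*6 - 20)*((4 + 26) + (-4 - (6 - 4))) = (((3*(⅕) - 5*(-½))*0)*6 - 20)*(30 + (-4 - 1*2)) = (((⅗ + 5/2)*0)*6 - 20)*(30 + (-4 - 2)) = (((31/10)*0)*6 - 20)*(30 - 6) = (0*6 - 20)*24 = (0 - 20)*24 = -20*24 = -480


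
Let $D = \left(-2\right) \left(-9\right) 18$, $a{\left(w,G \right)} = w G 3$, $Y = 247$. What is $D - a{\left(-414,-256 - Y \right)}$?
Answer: $-624402$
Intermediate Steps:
$a{\left(w,G \right)} = 3 G w$ ($a{\left(w,G \right)} = G w 3 = 3 G w$)
$D = 324$ ($D = 18 \cdot 18 = 324$)
$D - a{\left(-414,-256 - Y \right)} = 324 - 3 \left(-256 - 247\right) \left(-414\right) = 324 - 3 \left(-503\right) \left(-414\right) = 324 - 624726 = -624402$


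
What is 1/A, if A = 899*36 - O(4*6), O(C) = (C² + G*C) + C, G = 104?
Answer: 1/29268 ≈ 3.4167e-5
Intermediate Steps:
O(C) = C² + 105*C (O(C) = (C² + 104*C) + C = C² + 105*C)
A = 29268 (A = 899*36 - 4*6*(105 + 4*6) = 32364 - 24*(105 + 24) = 32364 - 24*129 = 32364 - 1*3096 = 32364 - 3096 = 29268)
1/A = 1/29268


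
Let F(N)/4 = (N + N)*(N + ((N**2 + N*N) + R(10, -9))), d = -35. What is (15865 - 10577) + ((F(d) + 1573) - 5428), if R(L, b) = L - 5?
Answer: -676167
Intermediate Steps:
R(L, b) = -5 + L
F(N) = 8*N*(5 + N + 2*N**2) (F(N) = 4*((N + N)*(N + ((N**2 + N*N) + (-5 + 10)))) = 4*((2*N)*(N + ((N**2 + N**2) + 5))) = 4*((2*N)*(N + (2*N**2 + 5))) = 4*((2*N)*(N + (5 + 2*N**2))) = 4*((2*N)*(5 + N + 2*N**2)) = 4*(2*N*(5 + N + 2*N**2)) = 8*N*(5 + N + 2*N**2))
(15865 - 10577) + ((F(d) + 1573) - 5428) = (15865 - 10577) + ((8*(-35)*(5 - 35 + 2*(-35)**2) + 1573) - 5428) = 5288 + ((8*(-35)*(5 - 35 + 2*1225) + 1573) - 5428) = 5288 + ((8*(-35)*(5 - 35 + 2450) + 1573) - 5428) = 5288 + ((8*(-35)*2420 + 1573) - 5428) = 5288 + ((-677600 + 1573) - 5428) = 5288 + (-676027 - 5428) = 5288 - 681455 = -676167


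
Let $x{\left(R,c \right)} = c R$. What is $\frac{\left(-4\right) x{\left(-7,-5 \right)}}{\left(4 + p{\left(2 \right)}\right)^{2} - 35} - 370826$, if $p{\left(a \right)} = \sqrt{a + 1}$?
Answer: $-370791 + \frac{35 \sqrt{3}}{2} \approx -3.7076 \cdot 10^{5}$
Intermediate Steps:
$x{\left(R,c \right)} = R c$
$p{\left(a \right)} = \sqrt{1 + a}$
$\frac{\left(-4\right) x{\left(-7,-5 \right)}}{\left(4 + p{\left(2 \right)}\right)^{2} - 35} - 370826 = \frac{\left(-4\right) \left(\left(-7\right) \left(-5\right)\right)}{\left(4 + \sqrt{1 + 2}\right)^{2} - 35} - 370826 = \frac{\left(-4\right) 35}{\left(4 + \sqrt{3}\right)^{2} - 35} - 370826 = \frac{1}{-35 + \left(4 + \sqrt{3}\right)^{2}} \left(-140\right) - 370826 = - \frac{140}{-35 + \left(4 + \sqrt{3}\right)^{2}} - 370826 = -370826 - \frac{140}{-35 + \left(4 + \sqrt{3}\right)^{2}}$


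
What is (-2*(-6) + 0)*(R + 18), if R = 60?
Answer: 936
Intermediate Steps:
(-2*(-6) + 0)*(R + 18) = (-2*(-6) + 0)*(60 + 18) = (12 + 0)*78 = 12*78 = 936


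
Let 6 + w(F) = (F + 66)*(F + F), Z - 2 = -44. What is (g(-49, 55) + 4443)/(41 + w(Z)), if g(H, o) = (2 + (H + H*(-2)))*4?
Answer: -4647/1981 ≈ -2.3458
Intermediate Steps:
Z = -42 (Z = 2 - 44 = -42)
w(F) = -6 + 2*F*(66 + F) (w(F) = -6 + (F + 66)*(F + F) = -6 + (66 + F)*(2*F) = -6 + 2*F*(66 + F))
g(H, o) = 8 - 4*H (g(H, o) = (2 + (H - 2*H))*4 = (2 - H)*4 = 8 - 4*H)
(g(-49, 55) + 4443)/(41 + w(Z)) = ((8 - 4*(-49)) + 4443)/(41 + (-6 + 2*(-42)**2 + 132*(-42))) = ((8 + 196) + 4443)/(41 + (-6 + 2*1764 - 5544)) = (204 + 4443)/(41 + (-6 + 3528 - 5544)) = 4647/(41 - 2022) = 4647/(-1981) = 4647*(-1/1981) = -4647/1981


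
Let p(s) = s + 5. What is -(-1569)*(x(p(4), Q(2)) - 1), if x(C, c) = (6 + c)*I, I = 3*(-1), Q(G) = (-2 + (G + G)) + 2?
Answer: -48639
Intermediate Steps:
Q(G) = 2*G (Q(G) = (-2 + 2*G) + 2 = 2*G)
p(s) = 5 + s
I = -3
x(C, c) = -18 - 3*c (x(C, c) = (6 + c)*(-3) = -18 - 3*c)
-(-1569)*(x(p(4), Q(2)) - 1) = -(-1569)*((-18 - 6*2) - 1) = -(-1569)*((-18 - 3*4) - 1) = -(-1569)*((-18 - 12) - 1) = -(-1569)*(-30 - 1) = -(-1569)*(-31) = -523*93 = -48639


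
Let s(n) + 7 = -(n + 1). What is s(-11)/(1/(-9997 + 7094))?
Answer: -8709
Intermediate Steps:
s(n) = -8 - n (s(n) = -7 - (n + 1) = -7 - (1 + n) = -7 + (-1 - n) = -8 - n)
s(-11)/(1/(-9997 + 7094)) = (-8 - 1*(-11))/(1/(-9997 + 7094)) = (-8 + 11)/(1/(-2903)) = 3/(-1/2903) = 3*(-2903) = -8709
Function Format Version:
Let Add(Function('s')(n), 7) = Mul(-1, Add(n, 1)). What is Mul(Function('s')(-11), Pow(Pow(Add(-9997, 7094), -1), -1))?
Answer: -8709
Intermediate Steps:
Function('s')(n) = Add(-8, Mul(-1, n)) (Function('s')(n) = Add(-7, Mul(-1, Add(n, 1))) = Add(-7, Mul(-1, Add(1, n))) = Add(-7, Add(-1, Mul(-1, n))) = Add(-8, Mul(-1, n)))
Mul(Function('s')(-11), Pow(Pow(Add(-9997, 7094), -1), -1)) = Mul(Add(-8, Mul(-1, -11)), Pow(Pow(Add(-9997, 7094), -1), -1)) = Mul(Add(-8, 11), Pow(Pow(-2903, -1), -1)) = Mul(3, Pow(Rational(-1, 2903), -1)) = Mul(3, -2903) = -8709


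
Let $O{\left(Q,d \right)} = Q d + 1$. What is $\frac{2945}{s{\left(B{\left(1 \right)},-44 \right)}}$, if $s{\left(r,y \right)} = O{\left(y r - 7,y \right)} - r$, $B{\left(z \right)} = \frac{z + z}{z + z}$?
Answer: $\frac{2945}{2244} \approx 1.3124$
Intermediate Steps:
$O{\left(Q,d \right)} = 1 + Q d$
$B{\left(z \right)} = 1$ ($B{\left(z \right)} = \frac{2 z}{2 z} = 2 z \frac{1}{2 z} = 1$)
$s{\left(r,y \right)} = 1 - r + y \left(-7 + r y\right)$ ($s{\left(r,y \right)} = \left(1 + \left(y r - 7\right) y\right) - r = \left(1 + \left(r y - 7\right) y\right) - r = \left(1 + \left(-7 + r y\right) y\right) - r = \left(1 + y \left(-7 + r y\right)\right) - r = 1 - r + y \left(-7 + r y\right)$)
$\frac{2945}{s{\left(B{\left(1 \right)},-44 \right)}} = \frac{2945}{1 - 1 - 44 \left(-7 + 1 \left(-44\right)\right)} = \frac{2945}{1 - 1 - 44 \left(-7 - 44\right)} = \frac{2945}{1 - 1 - -2244} = \frac{2945}{1 - 1 + 2244} = \frac{2945}{2244}$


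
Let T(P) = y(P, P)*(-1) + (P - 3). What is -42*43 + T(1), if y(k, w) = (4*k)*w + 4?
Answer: -1816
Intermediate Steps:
y(k, w) = 4 + 4*k*w (y(k, w) = 4*k*w + 4 = 4 + 4*k*w)
T(P) = -7 + P - 4*P**2 (T(P) = (4 + 4*P*P)*(-1) + (P - 3) = (4 + 4*P**2)*(-1) + (-3 + P) = (-4 - 4*P**2) + (-3 + P) = -7 + P - 4*P**2)
-42*43 + T(1) = -42*43 + (-7 + 1 - 4*1**2) = -1806 + (-7 + 1 - 4*1) = -1806 + (-7 + 1 - 4) = -1806 - 10 = -1816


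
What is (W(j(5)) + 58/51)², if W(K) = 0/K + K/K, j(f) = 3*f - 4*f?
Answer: 11881/2601 ≈ 4.5679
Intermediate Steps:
j(f) = -f
W(K) = 1 (W(K) = 0 + 1 = 1)
(W(j(5)) + 58/51)² = (1 + 58/51)² = (109/51)² = 11881/2601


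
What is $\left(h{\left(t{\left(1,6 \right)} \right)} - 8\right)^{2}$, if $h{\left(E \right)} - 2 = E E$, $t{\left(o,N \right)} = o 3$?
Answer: $9$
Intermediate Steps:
$t{\left(o,N \right)} = 3 o$
$h{\left(E \right)} = 2 + E^{2}$ ($h{\left(E \right)} = 2 + E E = 2 + E^{2}$)
$\left(h{\left(t{\left(1,6 \right)} \right)} - 8\right)^{2} = \left(\left(2 + \left(3 \cdot 1\right)^{2}\right) - 8\right)^{2} = \left(\left(2 + 3^{2}\right) - 8\right)^{2} = \left(\left(2 + 9\right) - 8\right)^{2} = \left(11 - 8\right)^{2} = 3^{2} = 9$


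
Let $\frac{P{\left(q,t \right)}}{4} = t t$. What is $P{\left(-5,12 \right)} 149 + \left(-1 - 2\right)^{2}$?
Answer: $85833$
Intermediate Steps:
$P{\left(q,t \right)} = 4 t^{2}$ ($P{\left(q,t \right)} = 4 t t = 4 t^{2}$)
$P{\left(-5,12 \right)} 149 + \left(-1 - 2\right)^{2} = 4 \cdot 12^{2} \cdot 149 + \left(-1 - 2\right)^{2} = 4 \cdot 144 \cdot 149 + \left(-3\right)^{2} = 576 \cdot 149 + 9 = 85824 + 9 = 85833$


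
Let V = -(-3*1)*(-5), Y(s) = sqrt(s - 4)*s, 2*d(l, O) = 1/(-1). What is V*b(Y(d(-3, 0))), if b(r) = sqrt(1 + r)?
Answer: -15*sqrt(4 - 3*I*sqrt(2))/2 ≈ -16.628 + 7.176*I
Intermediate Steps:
d(l, O) = -1/2 (d(l, O) = (1/2)/(-1) = (1/2)*(-1) = -1/2)
Y(s) = s*sqrt(-4 + s) (Y(s) = sqrt(-4 + s)*s = s*sqrt(-4 + s))
V = -15 (V = -(-3)*(-5) = -1*15 = -15)
V*b(Y(d(-3, 0))) = -15*sqrt(1 - sqrt(-4 - 1/2)/2) = -15*sqrt(1 - 3*I*sqrt(2)/4)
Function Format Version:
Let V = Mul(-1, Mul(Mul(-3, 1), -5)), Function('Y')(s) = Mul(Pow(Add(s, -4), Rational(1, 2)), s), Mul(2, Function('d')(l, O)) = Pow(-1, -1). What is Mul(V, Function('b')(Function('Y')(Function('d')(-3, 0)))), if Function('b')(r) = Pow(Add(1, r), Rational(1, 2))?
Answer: Mul(Rational(-15, 2), Pow(Add(4, Mul(-3, I, Pow(2, Rational(1, 2)))), Rational(1, 2))) ≈ Add(-16.628, Mul(7.1760, I))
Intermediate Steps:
Function('d')(l, O) = Rational(-1, 2) (Function('d')(l, O) = Mul(Rational(1, 2), Pow(-1, -1)) = Mul(Rational(1, 2), -1) = Rational(-1, 2))
Function('Y')(s) = Mul(s, Pow(Add(-4, s), Rational(1, 2))) (Function('Y')(s) = Mul(Pow(Add(-4, s), Rational(1, 2)), s) = Mul(s, Pow(Add(-4, s), Rational(1, 2))))
V = -15 (V = Mul(-1, Mul(-3, -5)) = Mul(-1, 15) = -15)
Mul(V, Function('b')(Function('Y')(Function('d')(-3, 0)))) = Mul(-15, Pow(Add(1, Mul(Rational(-1, 2), Pow(Add(-4, Rational(-1, 2)), Rational(1, 2)))), Rational(1, 2))) = Mul(-15, Pow(Add(1, Mul(Rational(-1, 2), Pow(Rational(-9, 2), Rational(1, 2)))), Rational(1, 2))) = Mul(-15, Pow(Add(1, Mul(Rational(-1, 2), Mul(Rational(3, 2), I, Pow(2, Rational(1, 2))))), Rational(1, 2))) = Mul(-15, Pow(Add(1, Mul(Rational(-3, 4), I, Pow(2, Rational(1, 2)))), Rational(1, 2)))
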